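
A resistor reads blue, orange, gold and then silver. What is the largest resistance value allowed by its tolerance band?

6.93 Ω

Blue → 6 (first significant figure)
Orange → 3 (second significant figure)
Gold → ×0.1 multiplier
Silver → ±10% tolerance
63 × 0.1 = 6.3 Ω
Largest = 6.3 × (1 + 10/100) = 6.93 Ω.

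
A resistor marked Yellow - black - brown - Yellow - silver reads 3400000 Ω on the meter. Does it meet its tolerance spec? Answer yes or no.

no

Yellow → 4 (first significant figure)
Black → 0 (second significant figure)
Brown → 1 (third significant figure)
Yellow → ×10^4 multiplier
Silver → ±10% tolerance
401 × 10000 = 4010000 Ω
Allowed range: 3609000 Ω to 4411000 Ω.
3400000 Ω lies outside that range.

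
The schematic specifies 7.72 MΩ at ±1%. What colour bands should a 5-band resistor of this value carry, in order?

7720000 Ω = 772 × 10^4.
7 → violet
7 → violet
2 → red
Multiplier 10^4 → yellow.
±1% tolerance → brown.

violet, violet, red, yellow, brown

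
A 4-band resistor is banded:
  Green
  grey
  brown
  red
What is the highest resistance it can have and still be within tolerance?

Green → 5 (first significant figure)
Grey → 8 (second significant figure)
Brown → ×10 multiplier
Red → ±2% tolerance
58 × 10 = 580 Ω
Highest = 580 × (1 + 2/100) = 591.6 Ω.

591.6 Ω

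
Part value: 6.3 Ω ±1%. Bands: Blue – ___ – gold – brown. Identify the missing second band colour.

orange

6.3 Ω = 63 × 10^-1.
The second band gives digit 3 of the significand, and 3 is orange.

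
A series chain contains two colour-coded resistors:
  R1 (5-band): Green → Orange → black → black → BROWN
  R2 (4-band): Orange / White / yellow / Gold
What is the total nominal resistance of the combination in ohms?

R1: green, orange, black → 530; black ×1 → 530 Ω.
R2: orange, white → 39; yellow ×10^4 → 390000 Ω.
Series: 530 + 390000 = 390530 Ω.

390530 Ω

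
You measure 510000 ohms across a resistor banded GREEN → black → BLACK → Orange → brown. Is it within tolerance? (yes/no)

no

Green → 5 (first significant figure)
Black → 0 (second significant figure)
Black → 0 (third significant figure)
Orange → ×10^3 multiplier
Brown → ±1% tolerance
500 × 1000 = 500000 Ω
Allowed range: 495000 Ω to 505000 Ω.
510000 ohms lies outside that range.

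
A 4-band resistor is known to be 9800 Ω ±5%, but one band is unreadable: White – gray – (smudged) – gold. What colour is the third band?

9800 Ω = 98 × 10^2.
The third band is the multiplier, 10^2, which is red.

red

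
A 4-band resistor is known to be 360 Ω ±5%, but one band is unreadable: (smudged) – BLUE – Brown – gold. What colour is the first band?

orange

360 Ω = 36 × 10^1.
The first band gives digit 3 of the significand, and 3 is orange.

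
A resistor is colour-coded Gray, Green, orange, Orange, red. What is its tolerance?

±2%

The last band, red, is the tolerance band.
Red corresponds to ±2%.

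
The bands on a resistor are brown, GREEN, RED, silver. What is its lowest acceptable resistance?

Brown → 1 (first significant figure)
Green → 5 (second significant figure)
Red → ×10^2 multiplier
Silver → ±10% tolerance
15 × 100 = 1500 Ω
Lowest = 1500 × (1 − 10/100) = 1350 Ω.

1350 Ω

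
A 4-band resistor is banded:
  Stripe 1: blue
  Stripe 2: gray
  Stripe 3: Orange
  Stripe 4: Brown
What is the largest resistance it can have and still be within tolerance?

68680 Ω

Blue → 6 (first significant figure)
Grey → 8 (second significant figure)
Orange → ×10^3 multiplier
Brown → ±1% tolerance
68 × 1000 = 68000 Ω
Largest = 68000 × (1 + 1/100) = 68680 Ω.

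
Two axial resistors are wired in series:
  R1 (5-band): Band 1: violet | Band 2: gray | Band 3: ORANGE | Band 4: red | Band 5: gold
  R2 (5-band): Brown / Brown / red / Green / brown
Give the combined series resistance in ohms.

11278300 Ω

R1: violet, grey, orange → 783; red ×10^2 → 78300 Ω.
R2: brown, brown, red → 112; green ×10^5 → 11200000 Ω.
Series: 78300 + 11200000 = 11278300 Ω.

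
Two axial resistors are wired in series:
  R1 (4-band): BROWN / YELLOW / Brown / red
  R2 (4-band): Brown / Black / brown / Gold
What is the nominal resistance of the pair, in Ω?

240 Ω

R1: brown, yellow → 14; brown ×10 → 140 Ω.
R2: brown, black → 10; brown ×10 → 100 Ω.
Series: 140 + 100 = 240 Ω.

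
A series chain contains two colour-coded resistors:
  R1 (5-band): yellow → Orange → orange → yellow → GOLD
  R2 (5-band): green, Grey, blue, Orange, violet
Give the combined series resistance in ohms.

4916000 Ω

R1: yellow, orange, orange → 433; yellow ×10^4 → 4330000 Ω.
R2: green, grey, blue → 586; orange ×10^3 → 586000 Ω.
Series: 4330000 + 586000 = 4916000 Ω.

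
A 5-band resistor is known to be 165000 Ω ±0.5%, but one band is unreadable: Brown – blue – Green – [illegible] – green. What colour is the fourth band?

165000 Ω = 165 × 10^3.
The fourth band is the multiplier, 10^3, which is orange.

orange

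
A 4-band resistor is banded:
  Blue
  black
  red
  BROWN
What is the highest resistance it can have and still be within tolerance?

Blue → 6 (first significant figure)
Black → 0 (second significant figure)
Red → ×10^2 multiplier
Brown → ±1% tolerance
60 × 100 = 6000 Ω
Highest = 6000 × (1 + 1/100) = 6060 Ω.

6060 Ω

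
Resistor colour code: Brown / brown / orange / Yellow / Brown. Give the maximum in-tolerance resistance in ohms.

Brown → 1 (first significant figure)
Brown → 1 (second significant figure)
Orange → 3 (third significant figure)
Yellow → ×10^4 multiplier
Brown → ±1% tolerance
113 × 10000 = 1130000 Ω
Maximum = 1130000 × (1 + 1/100) = 1141300 Ω.

1141300 Ω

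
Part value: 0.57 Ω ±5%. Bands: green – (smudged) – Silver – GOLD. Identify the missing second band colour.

violet

0.57 Ω = 57 × 10^-2.
The second band gives digit 7 of the significand, and 7 is violet.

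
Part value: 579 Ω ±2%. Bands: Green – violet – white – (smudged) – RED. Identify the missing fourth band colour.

579 Ω = 579 × 10^0.
The fourth band is the multiplier, 10^0, which is black.

black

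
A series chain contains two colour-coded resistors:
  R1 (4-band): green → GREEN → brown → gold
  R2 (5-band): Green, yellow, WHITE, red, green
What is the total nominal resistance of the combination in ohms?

55450 Ω

R1: green, green → 55; brown ×10 → 550 Ω.
R2: green, yellow, white → 549; red ×10^2 → 54900 Ω.
Series: 550 + 54900 = 55450 Ω.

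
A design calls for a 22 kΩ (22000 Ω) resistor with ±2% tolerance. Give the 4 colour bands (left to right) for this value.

red, red, orange, red

22000 Ω = 22 × 10^3.
2 → red
2 → red
Multiplier 10^3 → orange.
±2% tolerance → red.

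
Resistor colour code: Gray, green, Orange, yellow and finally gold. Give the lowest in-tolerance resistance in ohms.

Grey → 8 (first significant figure)
Green → 5 (second significant figure)
Orange → 3 (third significant figure)
Yellow → ×10^4 multiplier
Gold → ±5% tolerance
853 × 10000 = 8530000 Ω
Lowest = 8530000 × (1 − 5/100) = 8103500 Ω.

8103500 Ω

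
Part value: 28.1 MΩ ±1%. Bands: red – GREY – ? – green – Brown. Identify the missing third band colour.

28100000 Ω = 281 × 10^5.
The third band gives digit 1 of the significand, and 1 is brown.

brown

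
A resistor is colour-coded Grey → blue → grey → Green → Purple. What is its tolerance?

±0.1%

The last band, violet, is the tolerance band.
Violet corresponds to ±0.1%.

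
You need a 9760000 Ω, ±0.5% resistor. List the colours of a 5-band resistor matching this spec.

white, violet, blue, yellow, green

9760000 Ω = 976 × 10^4.
9 → white
7 → violet
6 → blue
Multiplier 10^4 → yellow.
±0.5% tolerance → green.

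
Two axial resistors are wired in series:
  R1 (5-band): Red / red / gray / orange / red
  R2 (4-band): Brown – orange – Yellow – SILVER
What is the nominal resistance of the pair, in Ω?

R1: red, red, grey → 228; orange ×10^3 → 228000 Ω.
R2: brown, orange → 13; yellow ×10^4 → 130000 Ω.
Series: 228000 + 130000 = 358000 Ω.

358000 Ω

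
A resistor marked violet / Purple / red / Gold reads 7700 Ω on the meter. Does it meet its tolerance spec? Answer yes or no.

Violet → 7 (first significant figure)
Violet → 7 (second significant figure)
Red → ×10^2 multiplier
Gold → ±5% tolerance
77 × 100 = 7700 Ω
Allowed range: 7315 Ω to 8085 Ω.
7700 Ω lies inside that range.

yes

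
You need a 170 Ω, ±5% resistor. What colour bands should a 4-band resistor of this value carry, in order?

brown, violet, brown, gold

170 Ω = 17 × 10^1.
1 → brown
7 → violet
Multiplier 10^1 → brown.
±5% tolerance → gold.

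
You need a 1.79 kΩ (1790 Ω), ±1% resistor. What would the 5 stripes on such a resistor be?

brown, violet, white, brown, brown

1790 Ω = 179 × 10^1.
1 → brown
7 → violet
9 → white
Multiplier 10^1 → brown.
±1% tolerance → brown.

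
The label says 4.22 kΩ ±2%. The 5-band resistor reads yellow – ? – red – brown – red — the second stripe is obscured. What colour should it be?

4220 Ω = 422 × 10^1.
The second band gives digit 2 of the significand, and 2 is red.

red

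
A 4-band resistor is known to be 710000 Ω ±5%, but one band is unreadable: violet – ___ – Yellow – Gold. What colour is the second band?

710000 Ω = 71 × 10^4.
The second band gives digit 1 of the significand, and 1 is brown.

brown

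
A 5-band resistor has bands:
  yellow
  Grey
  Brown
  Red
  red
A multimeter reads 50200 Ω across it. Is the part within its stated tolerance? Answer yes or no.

no

Yellow → 4 (first significant figure)
Grey → 8 (second significant figure)
Brown → 1 (third significant figure)
Red → ×10^2 multiplier
Red → ±2% tolerance
481 × 100 = 48100 Ω
Allowed range: 47138 Ω to 49062 Ω.
50200 Ω lies outside that range.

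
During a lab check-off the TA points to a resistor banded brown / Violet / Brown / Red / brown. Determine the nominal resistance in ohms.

17100 Ω

Brown → 1 (first significant figure)
Violet → 7 (second significant figure)
Brown → 1 (third significant figure)
Red → ×10^2 multiplier
171 × 100 = 17100 Ω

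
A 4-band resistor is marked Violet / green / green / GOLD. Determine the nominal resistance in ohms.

Violet → 7 (first significant figure)
Green → 5 (second significant figure)
Green → ×10^5 multiplier
75 × 100000 = 7500000 Ω

7500000 Ω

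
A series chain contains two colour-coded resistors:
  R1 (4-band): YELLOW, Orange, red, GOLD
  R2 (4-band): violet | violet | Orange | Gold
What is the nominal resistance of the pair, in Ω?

R1: yellow, orange → 43; red ×10^2 → 4300 Ω.
R2: violet, violet → 77; orange ×10^3 → 77000 Ω.
Series: 4300 + 77000 = 81300 Ω.

81300 Ω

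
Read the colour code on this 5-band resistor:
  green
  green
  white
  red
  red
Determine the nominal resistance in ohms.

55900 Ω

Green → 5 (first significant figure)
Green → 5 (second significant figure)
White → 9 (third significant figure)
Red → ×10^2 multiplier
559 × 100 = 55900 Ω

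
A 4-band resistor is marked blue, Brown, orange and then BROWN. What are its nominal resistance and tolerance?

Blue → 6 (first significant figure)
Brown → 1 (second significant figure)
Orange → ×10^3 multiplier
Brown → ±1% tolerance
61 × 1000 = 61000 Ω

61000 Ω ±1%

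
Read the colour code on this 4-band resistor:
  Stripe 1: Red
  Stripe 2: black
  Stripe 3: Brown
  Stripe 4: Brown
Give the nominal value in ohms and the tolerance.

Red → 2 (first significant figure)
Black → 0 (second significant figure)
Brown → ×10 multiplier
Brown → ±1% tolerance
20 × 10 = 200 Ω

200 Ω ±1%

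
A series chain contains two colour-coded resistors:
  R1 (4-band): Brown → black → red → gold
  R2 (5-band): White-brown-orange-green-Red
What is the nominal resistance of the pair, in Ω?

R1: brown, black → 10; red ×10^2 → 1000 Ω.
R2: white, brown, orange → 913; green ×10^5 → 91300000 Ω.
Series: 1000 + 91300000 = 91301000 Ω.

91301000 Ω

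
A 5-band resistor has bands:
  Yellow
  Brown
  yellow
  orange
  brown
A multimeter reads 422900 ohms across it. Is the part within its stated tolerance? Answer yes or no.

Yellow → 4 (first significant figure)
Brown → 1 (second significant figure)
Yellow → 4 (third significant figure)
Orange → ×10^3 multiplier
Brown → ±1% tolerance
414 × 1000 = 414000 Ω
Allowed range: 409860 Ω to 418140 Ω.
422900 ohms lies outside that range.

no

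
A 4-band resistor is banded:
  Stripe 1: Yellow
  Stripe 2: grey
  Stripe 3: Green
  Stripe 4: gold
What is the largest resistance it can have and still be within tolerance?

5040000 Ω

Yellow → 4 (first significant figure)
Grey → 8 (second significant figure)
Green → ×10^5 multiplier
Gold → ±5% tolerance
48 × 100000 = 4800000 Ω
Largest = 4800000 × (1 + 5/100) = 5040000 Ω.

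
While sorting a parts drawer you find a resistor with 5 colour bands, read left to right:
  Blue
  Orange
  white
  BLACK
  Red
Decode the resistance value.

Blue → 6 (first significant figure)
Orange → 3 (second significant figure)
White → 9 (third significant figure)
Black → ×1 multiplier
639 × 1 = 639 Ω

639 Ω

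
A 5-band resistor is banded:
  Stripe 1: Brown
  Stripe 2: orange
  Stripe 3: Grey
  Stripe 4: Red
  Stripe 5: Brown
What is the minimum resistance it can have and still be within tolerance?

Brown → 1 (first significant figure)
Orange → 3 (second significant figure)
Grey → 8 (third significant figure)
Red → ×10^2 multiplier
Brown → ±1% tolerance
138 × 100 = 13800 Ω
Minimum = 13800 × (1 − 1/100) = 13662 Ω.

13662 Ω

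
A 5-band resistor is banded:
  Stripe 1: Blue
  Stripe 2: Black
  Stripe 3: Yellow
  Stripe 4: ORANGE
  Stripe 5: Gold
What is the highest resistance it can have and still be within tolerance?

Blue → 6 (first significant figure)
Black → 0 (second significant figure)
Yellow → 4 (third significant figure)
Orange → ×10^3 multiplier
Gold → ±5% tolerance
604 × 1000 = 604000 Ω
Highest = 604000 × (1 + 5/100) = 634200 Ω.

634200 Ω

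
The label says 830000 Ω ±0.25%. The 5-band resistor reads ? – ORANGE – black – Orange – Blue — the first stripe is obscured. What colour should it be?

grey

830000 Ω = 830 × 10^3.
The first band gives digit 8 of the significand, and 8 is grey.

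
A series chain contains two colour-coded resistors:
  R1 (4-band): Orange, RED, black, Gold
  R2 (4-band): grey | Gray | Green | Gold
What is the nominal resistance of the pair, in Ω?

8800032 Ω

R1: orange, red → 32; black ×1 → 32 Ω.
R2: grey, grey → 88; green ×10^5 → 8800000 Ω.
Series: 32 + 8800000 = 8800032 Ω.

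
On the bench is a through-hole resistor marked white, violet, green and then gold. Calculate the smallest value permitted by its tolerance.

White → 9 (first significant figure)
Violet → 7 (second significant figure)
Green → ×10^5 multiplier
Gold → ±5% tolerance
97 × 100000 = 9700000 Ω
Smallest = 9700000 × (1 − 5/100) = 9215000 Ω.

9215000 Ω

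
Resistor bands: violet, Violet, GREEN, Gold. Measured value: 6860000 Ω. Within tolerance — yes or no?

Violet → 7 (first significant figure)
Violet → 7 (second significant figure)
Green → ×10^5 multiplier
Gold → ±5% tolerance
77 × 100000 = 7700000 Ω
Allowed range: 7315000 Ω to 8085000 Ω.
6860000 Ω lies outside that range.

no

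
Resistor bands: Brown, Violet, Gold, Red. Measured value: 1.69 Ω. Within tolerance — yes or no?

yes

Brown → 1 (first significant figure)
Violet → 7 (second significant figure)
Gold → ×0.1 multiplier
Red → ±2% tolerance
17 × 0.1 = 1.7 Ω
Allowed range: 1.666 Ω to 1.734 Ω.
1.69 Ω lies inside that range.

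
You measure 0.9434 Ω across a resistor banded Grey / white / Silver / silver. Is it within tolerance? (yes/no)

yes

Grey → 8 (first significant figure)
White → 9 (second significant figure)
Silver → ×0.01 multiplier
Silver → ±10% tolerance
89 × 0.01 = 0.89 Ω
Allowed range: 0.801 Ω to 0.979 Ω.
0.9434 Ω lies inside that range.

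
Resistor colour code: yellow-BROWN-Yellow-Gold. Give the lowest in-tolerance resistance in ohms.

389500 Ω

Yellow → 4 (first significant figure)
Brown → 1 (second significant figure)
Yellow → ×10^4 multiplier
Gold → ±5% tolerance
41 × 10000 = 410000 Ω
Lowest = 410000 × (1 − 5/100) = 389500 Ω.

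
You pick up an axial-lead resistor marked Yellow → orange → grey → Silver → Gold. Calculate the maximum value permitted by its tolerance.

Yellow → 4 (first significant figure)
Orange → 3 (second significant figure)
Grey → 8 (third significant figure)
Silver → ×0.01 multiplier
Gold → ±5% tolerance
438 × 0.01 = 4.38 Ω
Maximum = 4.38 × (1 + 5/100) = 4.599 Ω.

4.599 Ω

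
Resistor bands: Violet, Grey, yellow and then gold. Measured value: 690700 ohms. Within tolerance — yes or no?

Violet → 7 (first significant figure)
Grey → 8 (second significant figure)
Yellow → ×10^4 multiplier
Gold → ±5% tolerance
78 × 10000 = 780000 Ω
Allowed range: 741000 Ω to 819000 Ω.
690700 ohms lies outside that range.

no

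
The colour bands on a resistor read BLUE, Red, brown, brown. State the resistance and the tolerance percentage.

Blue → 6 (first significant figure)
Red → 2 (second significant figure)
Brown → ×10 multiplier
Brown → ±1% tolerance
62 × 10 = 620 Ω

620 Ω ±1%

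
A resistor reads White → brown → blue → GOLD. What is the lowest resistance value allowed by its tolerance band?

White → 9 (first significant figure)
Brown → 1 (second significant figure)
Blue → ×10^6 multiplier
Gold → ±5% tolerance
91 × 1000000 = 91000000 Ω
Lowest = 91000000 × (1 − 5/100) = 86450000 Ω.

86450000 Ω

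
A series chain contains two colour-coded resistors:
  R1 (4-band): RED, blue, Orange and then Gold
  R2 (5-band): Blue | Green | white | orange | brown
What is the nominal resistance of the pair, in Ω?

R1: red, blue → 26; orange ×10^3 → 26000 Ω.
R2: blue, green, white → 659; orange ×10^3 → 659000 Ω.
Series: 26000 + 659000 = 685000 Ω.

685000 Ω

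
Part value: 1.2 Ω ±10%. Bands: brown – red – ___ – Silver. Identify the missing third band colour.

gold

1.2 Ω = 12 × 10^-1.
The third band is the multiplier, 10^-1, which is gold.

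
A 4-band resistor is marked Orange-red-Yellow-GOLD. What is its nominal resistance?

Orange → 3 (first significant figure)
Red → 2 (second significant figure)
Yellow → ×10^4 multiplier
32 × 10000 = 320000 Ω

320000 Ω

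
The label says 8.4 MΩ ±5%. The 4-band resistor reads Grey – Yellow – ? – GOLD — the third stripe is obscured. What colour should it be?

8400000 Ω = 84 × 10^5.
The third band is the multiplier, 10^5, which is green.

green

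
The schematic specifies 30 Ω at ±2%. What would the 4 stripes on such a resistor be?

orange, black, black, red

30 Ω = 30 × 10^0.
3 → orange
0 → black
Multiplier 10^0 → black.
±2% tolerance → red.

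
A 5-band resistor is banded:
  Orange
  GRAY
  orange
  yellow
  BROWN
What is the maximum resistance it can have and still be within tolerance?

3868300 Ω

Orange → 3 (first significant figure)
Grey → 8 (second significant figure)
Orange → 3 (third significant figure)
Yellow → ×10^4 multiplier
Brown → ±1% tolerance
383 × 10000 = 3830000 Ω
Maximum = 3830000 × (1 + 1/100) = 3868300 Ω.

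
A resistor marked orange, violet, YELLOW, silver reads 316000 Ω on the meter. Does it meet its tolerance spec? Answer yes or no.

Orange → 3 (first significant figure)
Violet → 7 (second significant figure)
Yellow → ×10^4 multiplier
Silver → ±10% tolerance
37 × 10000 = 370000 Ω
Allowed range: 333000 Ω to 407000 Ω.
316000 Ω lies outside that range.

no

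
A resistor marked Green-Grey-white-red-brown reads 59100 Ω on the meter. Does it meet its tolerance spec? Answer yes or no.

Green → 5 (first significant figure)
Grey → 8 (second significant figure)
White → 9 (third significant figure)
Red → ×10^2 multiplier
Brown → ±1% tolerance
589 × 100 = 58900 Ω
Allowed range: 58311 Ω to 59489 Ω.
59100 Ω lies inside that range.

yes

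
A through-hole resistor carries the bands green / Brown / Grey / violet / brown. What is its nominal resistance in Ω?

5180000000 Ω

Green → 5 (first significant figure)
Brown → 1 (second significant figure)
Grey → 8 (third significant figure)
Violet → ×10^7 multiplier
518 × 10000000 = 5180000000 Ω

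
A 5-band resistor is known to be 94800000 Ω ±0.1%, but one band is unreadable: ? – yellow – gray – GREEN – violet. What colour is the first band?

94800000 Ω = 948 × 10^5.
The first band gives digit 9 of the significand, and 9 is white.

white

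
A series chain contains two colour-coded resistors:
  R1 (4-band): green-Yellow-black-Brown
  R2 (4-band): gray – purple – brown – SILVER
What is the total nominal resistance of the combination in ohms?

R1: green, yellow → 54; black ×1 → 54 Ω.
R2: grey, violet → 87; brown ×10 → 870 Ω.
Series: 54 + 870 = 924 Ω.

924 Ω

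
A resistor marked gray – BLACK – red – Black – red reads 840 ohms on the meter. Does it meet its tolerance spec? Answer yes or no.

no

Grey → 8 (first significant figure)
Black → 0 (second significant figure)
Red → 2 (third significant figure)
Black → ×1 multiplier
Red → ±2% tolerance
802 × 1 = 802 Ω
Allowed range: 785.96 Ω to 818.04 Ω.
840 ohms lies outside that range.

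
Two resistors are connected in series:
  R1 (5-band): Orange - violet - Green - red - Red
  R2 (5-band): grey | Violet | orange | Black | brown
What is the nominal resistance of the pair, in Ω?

R1: orange, violet, green → 375; red ×10^2 → 37500 Ω.
R2: grey, violet, orange → 873; black ×1 → 873 Ω.
Series: 37500 + 873 = 38373 Ω.

38373 Ω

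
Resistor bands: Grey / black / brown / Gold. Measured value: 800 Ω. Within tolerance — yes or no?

yes

Grey → 8 (first significant figure)
Black → 0 (second significant figure)
Brown → ×10 multiplier
Gold → ±5% tolerance
80 × 10 = 800 Ω
Allowed range: 760 Ω to 840 Ω.
800 Ω lies inside that range.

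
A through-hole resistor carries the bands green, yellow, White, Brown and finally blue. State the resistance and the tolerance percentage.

Green → 5 (first significant figure)
Yellow → 4 (second significant figure)
White → 9 (third significant figure)
Brown → ×10 multiplier
Blue → ±0.25% tolerance
549 × 10 = 5490 Ω

5490 Ω ±0.25%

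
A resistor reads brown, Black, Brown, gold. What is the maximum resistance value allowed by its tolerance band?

105 Ω

Brown → 1 (first significant figure)
Black → 0 (second significant figure)
Brown → ×10 multiplier
Gold → ±5% tolerance
10 × 10 = 100 Ω
Maximum = 100 × (1 + 5/100) = 105 Ω.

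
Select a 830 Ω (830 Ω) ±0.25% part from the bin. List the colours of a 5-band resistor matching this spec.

830 Ω = 830 × 10^0.
8 → grey
3 → orange
0 → black
Multiplier 10^0 → black.
±0.25% tolerance → blue.

grey, orange, black, black, blue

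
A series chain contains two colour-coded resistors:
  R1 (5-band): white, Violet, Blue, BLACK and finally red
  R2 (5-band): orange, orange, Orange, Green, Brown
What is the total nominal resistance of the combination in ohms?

R1: white, violet, blue → 976; black ×1 → 976 Ω.
R2: orange, orange, orange → 333; green ×10^5 → 33300000 Ω.
Series: 976 + 33300000 = 33300976 Ω.

33300976 Ω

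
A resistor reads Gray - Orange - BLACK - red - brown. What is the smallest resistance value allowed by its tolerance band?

82170 Ω

Grey → 8 (first significant figure)
Orange → 3 (second significant figure)
Black → 0 (third significant figure)
Red → ×10^2 multiplier
Brown → ±1% tolerance
830 × 100 = 83000 Ω
Smallest = 83000 × (1 − 1/100) = 82170 Ω.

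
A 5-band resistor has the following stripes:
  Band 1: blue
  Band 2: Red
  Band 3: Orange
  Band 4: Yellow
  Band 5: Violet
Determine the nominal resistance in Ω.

6230000 Ω

Blue → 6 (first significant figure)
Red → 2 (second significant figure)
Orange → 3 (third significant figure)
Yellow → ×10^4 multiplier
623 × 10000 = 6230000 Ω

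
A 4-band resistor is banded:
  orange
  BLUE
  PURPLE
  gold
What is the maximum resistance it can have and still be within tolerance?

378000000 Ω

Orange → 3 (first significant figure)
Blue → 6 (second significant figure)
Violet → ×10^7 multiplier
Gold → ±5% tolerance
36 × 10000000 = 360000000 Ω
Maximum = 360000000 × (1 + 5/100) = 378000000 Ω.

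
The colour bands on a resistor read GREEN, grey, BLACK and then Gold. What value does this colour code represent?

58 Ω

Green → 5 (first significant figure)
Grey → 8 (second significant figure)
Black → ×1 multiplier
58 × 1 = 58 Ω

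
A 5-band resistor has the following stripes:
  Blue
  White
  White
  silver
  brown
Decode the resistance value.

Blue → 6 (first significant figure)
White → 9 (second significant figure)
White → 9 (third significant figure)
Silver → ×0.01 multiplier
699 × 0.01 = 6.99 Ω

6.99 Ω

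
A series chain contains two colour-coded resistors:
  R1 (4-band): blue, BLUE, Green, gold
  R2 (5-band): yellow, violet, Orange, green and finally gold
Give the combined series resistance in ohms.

53900000 Ω

R1: blue, blue → 66; green ×10^5 → 6600000 Ω.
R2: yellow, violet, orange → 473; green ×10^5 → 47300000 Ω.
Series: 6600000 + 47300000 = 53900000 Ω.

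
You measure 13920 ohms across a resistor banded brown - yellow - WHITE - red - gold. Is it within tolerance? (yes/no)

no

Brown → 1 (first significant figure)
Yellow → 4 (second significant figure)
White → 9 (third significant figure)
Red → ×10^2 multiplier
Gold → ±5% tolerance
149 × 100 = 14900 Ω
Allowed range: 14155 Ω to 15645 Ω.
13920 ohms lies outside that range.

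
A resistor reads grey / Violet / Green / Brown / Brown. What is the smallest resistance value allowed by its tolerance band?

8662.5 Ω

Grey → 8 (first significant figure)
Violet → 7 (second significant figure)
Green → 5 (third significant figure)
Brown → ×10 multiplier
Brown → ±1% tolerance
875 × 10 = 8750 Ω
Smallest = 8750 × (1 − 1/100) = 8662.5 Ω.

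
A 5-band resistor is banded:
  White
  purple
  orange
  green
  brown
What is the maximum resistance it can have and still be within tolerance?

98273000 Ω

White → 9 (first significant figure)
Violet → 7 (second significant figure)
Orange → 3 (third significant figure)
Green → ×10^5 multiplier
Brown → ±1% tolerance
973 × 100000 = 97300000 Ω
Maximum = 97300000 × (1 + 1/100) = 98273000 Ω.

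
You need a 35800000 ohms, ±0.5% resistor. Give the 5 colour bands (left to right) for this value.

orange, green, grey, green, green

35800000 Ω = 358 × 10^5.
3 → orange
5 → green
8 → grey
Multiplier 10^5 → green.
±0.5% tolerance → green.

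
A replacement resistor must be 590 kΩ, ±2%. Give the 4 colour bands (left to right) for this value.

590000 Ω = 59 × 10^4.
5 → green
9 → white
Multiplier 10^4 → yellow.
±2% tolerance → red.

green, white, yellow, red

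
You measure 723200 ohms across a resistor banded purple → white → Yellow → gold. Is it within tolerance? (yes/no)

no

Violet → 7 (first significant figure)
White → 9 (second significant figure)
Yellow → ×10^4 multiplier
Gold → ±5% tolerance
79 × 10000 = 790000 Ω
Allowed range: 750500 Ω to 829500 Ω.
723200 ohms lies outside that range.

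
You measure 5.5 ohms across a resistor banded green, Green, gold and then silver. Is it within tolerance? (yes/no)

Green → 5 (first significant figure)
Green → 5 (second significant figure)
Gold → ×0.1 multiplier
Silver → ±10% tolerance
55 × 0.1 = 5.5 Ω
Allowed range: 4.95 Ω to 6.05 Ω.
5.5 ohms lies inside that range.

yes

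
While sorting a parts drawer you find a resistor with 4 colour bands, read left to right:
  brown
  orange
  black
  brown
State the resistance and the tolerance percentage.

Brown → 1 (first significant figure)
Orange → 3 (second significant figure)
Black → ×1 multiplier
Brown → ±1% tolerance
13 × 1 = 13 Ω

13 Ω ±1%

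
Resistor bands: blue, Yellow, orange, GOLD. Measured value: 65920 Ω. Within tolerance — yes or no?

yes

Blue → 6 (first significant figure)
Yellow → 4 (second significant figure)
Orange → ×10^3 multiplier
Gold → ±5% tolerance
64 × 1000 = 64000 Ω
Allowed range: 60800 Ω to 67200 Ω.
65920 Ω lies inside that range.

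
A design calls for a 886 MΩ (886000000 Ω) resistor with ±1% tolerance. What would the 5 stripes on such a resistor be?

886000000 Ω = 886 × 10^6.
8 → grey
8 → grey
6 → blue
Multiplier 10^6 → blue.
±1% tolerance → brown.

grey, grey, blue, blue, brown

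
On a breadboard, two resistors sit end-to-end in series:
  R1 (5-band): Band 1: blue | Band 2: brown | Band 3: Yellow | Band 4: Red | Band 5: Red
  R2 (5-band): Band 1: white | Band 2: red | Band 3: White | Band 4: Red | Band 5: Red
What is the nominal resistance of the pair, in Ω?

R1: blue, brown, yellow → 614; red ×10^2 → 61400 Ω.
R2: white, red, white → 929; red ×10^2 → 92900 Ω.
Series: 61400 + 92900 = 154300 Ω.

154300 Ω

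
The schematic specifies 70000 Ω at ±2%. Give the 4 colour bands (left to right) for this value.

70000 Ω = 70 × 10^3.
7 → violet
0 → black
Multiplier 10^3 → orange.
±2% tolerance → red.

violet, black, orange, red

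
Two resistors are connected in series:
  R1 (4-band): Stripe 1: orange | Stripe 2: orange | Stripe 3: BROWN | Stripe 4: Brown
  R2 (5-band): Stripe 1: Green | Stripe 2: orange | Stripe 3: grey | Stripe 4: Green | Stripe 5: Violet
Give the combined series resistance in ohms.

R1: orange, orange → 33; brown ×10 → 330 Ω.
R2: green, orange, grey → 538; green ×10^5 → 53800000 Ω.
Series: 330 + 53800000 = 53800330 Ω.

53800330 Ω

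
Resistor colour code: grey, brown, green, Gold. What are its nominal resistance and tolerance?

Grey → 8 (first significant figure)
Brown → 1 (second significant figure)
Green → ×10^5 multiplier
Gold → ±5% tolerance
81 × 100000 = 8100000 Ω

8100000 Ω ±5%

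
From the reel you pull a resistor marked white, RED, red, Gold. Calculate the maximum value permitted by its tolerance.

9660 Ω

White → 9 (first significant figure)
Red → 2 (second significant figure)
Red → ×10^2 multiplier
Gold → ±5% tolerance
92 × 100 = 9200 Ω
Maximum = 9200 × (1 + 5/100) = 9660 Ω.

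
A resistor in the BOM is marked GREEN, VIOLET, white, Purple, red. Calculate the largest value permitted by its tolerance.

Green → 5 (first significant figure)
Violet → 7 (second significant figure)
White → 9 (third significant figure)
Violet → ×10^7 multiplier
Red → ±2% tolerance
579 × 10000000 = 5790000000 Ω
Largest = 5790000000 × (1 + 2/100) = 5905800000 Ω.

5905800000 Ω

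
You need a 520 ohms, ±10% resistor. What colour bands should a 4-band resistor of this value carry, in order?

green, red, brown, silver

520 Ω = 52 × 10^1.
5 → green
2 → red
Multiplier 10^1 → brown.
±10% tolerance → silver.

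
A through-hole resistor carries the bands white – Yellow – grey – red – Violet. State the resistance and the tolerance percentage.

94800 Ω ±0.1%

White → 9 (first significant figure)
Yellow → 4 (second significant figure)
Grey → 8 (third significant figure)
Red → ×10^2 multiplier
Violet → ±0.1% tolerance
948 × 100 = 94800 Ω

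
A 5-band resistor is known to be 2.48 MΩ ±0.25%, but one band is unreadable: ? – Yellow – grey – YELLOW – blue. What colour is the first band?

red

2480000 Ω = 248 × 10^4.
The first band gives digit 2 of the significand, and 2 is red.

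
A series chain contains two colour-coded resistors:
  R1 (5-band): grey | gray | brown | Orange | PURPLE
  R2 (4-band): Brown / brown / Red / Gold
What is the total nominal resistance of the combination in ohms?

R1: grey, grey, brown → 881; orange ×10^3 → 881000 Ω.
R2: brown, brown → 11; red ×10^2 → 1100 Ω.
Series: 881000 + 1100 = 882100 Ω.

882100 Ω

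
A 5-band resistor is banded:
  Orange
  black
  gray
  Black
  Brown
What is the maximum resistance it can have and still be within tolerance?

Orange → 3 (first significant figure)
Black → 0 (second significant figure)
Grey → 8 (third significant figure)
Black → ×1 multiplier
Brown → ±1% tolerance
308 × 1 = 308 Ω
Maximum = 308 × (1 + 1/100) = 311.08 Ω.

311.08 Ω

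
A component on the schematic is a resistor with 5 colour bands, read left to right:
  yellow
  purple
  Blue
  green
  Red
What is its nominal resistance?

Yellow → 4 (first significant figure)
Violet → 7 (second significant figure)
Blue → 6 (third significant figure)
Green → ×10^5 multiplier
476 × 100000 = 47600000 Ω

47600000 Ω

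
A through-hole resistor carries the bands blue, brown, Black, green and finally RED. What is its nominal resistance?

61000000 Ω

Blue → 6 (first significant figure)
Brown → 1 (second significant figure)
Black → 0 (third significant figure)
Green → ×10^5 multiplier
610 × 100000 = 61000000 Ω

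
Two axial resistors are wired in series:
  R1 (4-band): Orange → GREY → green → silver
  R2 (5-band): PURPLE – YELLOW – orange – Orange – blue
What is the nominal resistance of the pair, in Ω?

4543000 Ω

R1: orange, grey → 38; green ×10^5 → 3800000 Ω.
R2: violet, yellow, orange → 743; orange ×10^3 → 743000 Ω.
Series: 3800000 + 743000 = 4543000 Ω.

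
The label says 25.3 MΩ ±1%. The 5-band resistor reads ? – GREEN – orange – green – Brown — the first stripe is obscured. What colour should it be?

red

25300000 Ω = 253 × 10^5.
The first band gives digit 2 of the significand, and 2 is red.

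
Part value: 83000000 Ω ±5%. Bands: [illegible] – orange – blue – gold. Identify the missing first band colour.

grey

83000000 Ω = 83 × 10^6.
The first band gives digit 8 of the significand, and 8 is grey.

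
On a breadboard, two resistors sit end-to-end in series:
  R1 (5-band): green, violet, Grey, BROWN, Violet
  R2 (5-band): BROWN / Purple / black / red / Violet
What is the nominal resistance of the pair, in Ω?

R1: green, violet, grey → 578; brown ×10 → 5780 Ω.
R2: brown, violet, black → 170; red ×10^2 → 17000 Ω.
Series: 5780 + 17000 = 22780 Ω.

22780 Ω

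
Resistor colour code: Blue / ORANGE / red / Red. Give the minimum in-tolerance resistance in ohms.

6174 Ω

Blue → 6 (first significant figure)
Orange → 3 (second significant figure)
Red → ×10^2 multiplier
Red → ±2% tolerance
63 × 100 = 6300 Ω
Minimum = 6300 × (1 − 2/100) = 6174 Ω.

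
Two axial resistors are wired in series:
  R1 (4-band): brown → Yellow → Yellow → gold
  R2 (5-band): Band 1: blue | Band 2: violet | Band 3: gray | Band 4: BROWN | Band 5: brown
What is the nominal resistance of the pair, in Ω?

146780 Ω

R1: brown, yellow → 14; yellow ×10^4 → 140000 Ω.
R2: blue, violet, grey → 678; brown ×10 → 6780 Ω.
Series: 140000 + 6780 = 146780 Ω.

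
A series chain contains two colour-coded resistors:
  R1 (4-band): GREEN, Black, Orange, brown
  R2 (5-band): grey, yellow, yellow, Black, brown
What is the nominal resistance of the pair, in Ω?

R1: green, black → 50; orange ×10^3 → 50000 Ω.
R2: grey, yellow, yellow → 844; black ×1 → 844 Ω.
Series: 50000 + 844 = 50844 Ω.

50844 Ω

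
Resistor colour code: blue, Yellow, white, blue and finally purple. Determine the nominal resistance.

649000000 Ω

Blue → 6 (first significant figure)
Yellow → 4 (second significant figure)
White → 9 (third significant figure)
Blue → ×10^6 multiplier
649 × 1000000 = 649000000 Ω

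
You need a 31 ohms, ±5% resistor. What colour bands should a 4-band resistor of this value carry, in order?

31 Ω = 31 × 10^0.
3 → orange
1 → brown
Multiplier 10^0 → black.
±5% tolerance → gold.

orange, brown, black, gold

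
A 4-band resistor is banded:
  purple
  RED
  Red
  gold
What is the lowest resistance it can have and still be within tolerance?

Violet → 7 (first significant figure)
Red → 2 (second significant figure)
Red → ×10^2 multiplier
Gold → ±5% tolerance
72 × 100 = 7200 Ω
Lowest = 7200 × (1 − 5/100) = 6840 Ω.

6840 Ω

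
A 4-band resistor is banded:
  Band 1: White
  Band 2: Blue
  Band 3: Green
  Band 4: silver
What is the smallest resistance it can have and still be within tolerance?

White → 9 (first significant figure)
Blue → 6 (second significant figure)
Green → ×10^5 multiplier
Silver → ±10% tolerance
96 × 100000 = 9600000 Ω
Smallest = 9600000 × (1 − 10/100) = 8640000 Ω.

8640000 Ω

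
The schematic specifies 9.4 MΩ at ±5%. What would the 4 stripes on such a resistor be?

9400000 Ω = 94 × 10^5.
9 → white
4 → yellow
Multiplier 10^5 → green.
±5% tolerance → gold.

white, yellow, green, gold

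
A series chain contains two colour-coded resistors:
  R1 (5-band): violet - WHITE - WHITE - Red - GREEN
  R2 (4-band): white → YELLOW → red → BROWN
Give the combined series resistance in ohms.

R1: violet, white, white → 799; red ×10^2 → 79900 Ω.
R2: white, yellow → 94; red ×10^2 → 9400 Ω.
Series: 79900 + 9400 = 89300 Ω.

89300 Ω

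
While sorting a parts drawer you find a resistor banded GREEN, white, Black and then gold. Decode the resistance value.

Green → 5 (first significant figure)
White → 9 (second significant figure)
Black → ×1 multiplier
59 × 1 = 59 Ω

59 Ω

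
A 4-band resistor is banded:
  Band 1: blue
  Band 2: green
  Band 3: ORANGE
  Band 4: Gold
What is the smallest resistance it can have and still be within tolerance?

Blue → 6 (first significant figure)
Green → 5 (second significant figure)
Orange → ×10^3 multiplier
Gold → ±5% tolerance
65 × 1000 = 65000 Ω
Smallest = 65000 × (1 − 5/100) = 61750 Ω.

61750 Ω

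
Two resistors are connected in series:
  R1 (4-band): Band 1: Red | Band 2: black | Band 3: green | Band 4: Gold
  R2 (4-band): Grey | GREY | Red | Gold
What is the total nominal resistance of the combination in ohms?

R1: red, black → 20; green ×10^5 → 2000000 Ω.
R2: grey, grey → 88; red ×10^2 → 8800 Ω.
Series: 2000000 + 8800 = 2008800 Ω.

2008800 Ω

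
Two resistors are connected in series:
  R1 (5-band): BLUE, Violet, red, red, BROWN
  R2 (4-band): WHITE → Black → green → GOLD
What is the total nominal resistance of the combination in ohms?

R1: blue, violet, red → 672; red ×10^2 → 67200 Ω.
R2: white, black → 90; green ×10^5 → 9000000 Ω.
Series: 67200 + 9000000 = 9067200 Ω.

9067200 Ω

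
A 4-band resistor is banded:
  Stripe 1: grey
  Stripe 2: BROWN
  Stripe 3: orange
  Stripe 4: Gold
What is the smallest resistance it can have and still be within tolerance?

Grey → 8 (first significant figure)
Brown → 1 (second significant figure)
Orange → ×10^3 multiplier
Gold → ±5% tolerance
81 × 1000 = 81000 Ω
Smallest = 81000 × (1 − 5/100) = 76950 Ω.

76950 Ω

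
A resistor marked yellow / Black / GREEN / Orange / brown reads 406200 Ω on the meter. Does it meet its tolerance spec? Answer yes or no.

Yellow → 4 (first significant figure)
Black → 0 (second significant figure)
Green → 5 (third significant figure)
Orange → ×10^3 multiplier
Brown → ±1% tolerance
405 × 1000 = 405000 Ω
Allowed range: 400950 Ω to 409050 Ω.
406200 Ω lies inside that range.

yes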